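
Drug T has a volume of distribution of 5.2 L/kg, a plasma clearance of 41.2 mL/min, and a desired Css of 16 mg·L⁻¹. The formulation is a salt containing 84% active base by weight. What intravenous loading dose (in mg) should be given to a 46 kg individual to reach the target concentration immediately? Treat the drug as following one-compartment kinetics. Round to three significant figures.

4560 mg

Vd(total) = 46 kg × 5.2 L/kg = 239.2 L
LD = Vd × C / S = 239.2 × 16.00 / 0.84 = 4556 mg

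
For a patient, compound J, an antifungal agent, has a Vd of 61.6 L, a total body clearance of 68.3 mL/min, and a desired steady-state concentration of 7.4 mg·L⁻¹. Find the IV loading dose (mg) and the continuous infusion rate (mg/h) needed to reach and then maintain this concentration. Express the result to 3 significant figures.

(a) 456 mg; (b) 30.3 mg/h

Loading dose = Vd × C = 61.60 × 7.4 = 455.8 mg
CL = 68.3 mL/min = 68.3 × 0.06 = 4.098 L/h
Maintenance: replace elimination → rate = CL × Css = 4.098 × 7.4 = 30.33 mg/h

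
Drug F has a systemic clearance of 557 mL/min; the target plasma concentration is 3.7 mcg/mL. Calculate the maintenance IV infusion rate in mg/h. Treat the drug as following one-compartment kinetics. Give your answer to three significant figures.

124 mg/h

CL = 557 mL/min × 60/1000 = 33.42 L/h
At steady state, infusion rate equals elimination rate: rate in = CL × Css.
Infusion rate = CL · Css = 33.42 L/h × 3.7 mg/L = 123.7 mg/h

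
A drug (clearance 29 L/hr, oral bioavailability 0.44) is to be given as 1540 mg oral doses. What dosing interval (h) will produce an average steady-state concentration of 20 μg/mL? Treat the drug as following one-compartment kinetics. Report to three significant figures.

F·D/τ = CL·Css → τ = F·D / (CL·Css).
τ = 0.44 × 1540 / (29 × 20) = 1.168 h

1.17 h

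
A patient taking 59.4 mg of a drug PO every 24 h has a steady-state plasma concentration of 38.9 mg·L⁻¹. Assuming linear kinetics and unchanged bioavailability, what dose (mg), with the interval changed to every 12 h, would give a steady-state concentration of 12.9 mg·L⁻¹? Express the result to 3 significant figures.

9.85 mg

For first-order elimination, Css ∝ F·D/(CL·τ); F and CL are unchanged, so Css ∝ D/τ.
D₂ = D₁ × (Css,target / Css,current) × (τ₂/τ₁) = 59.4 × (12.9/38.9) × (12/24) = 9.849 mg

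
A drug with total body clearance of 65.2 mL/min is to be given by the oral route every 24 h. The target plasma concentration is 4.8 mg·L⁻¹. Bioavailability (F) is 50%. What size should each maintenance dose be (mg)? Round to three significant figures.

901 mg

CL = 65.2 mL/min = 65.2 × 0.06 = 3.912 L/h
At steady state, dose per interval replaces the amount cleared in that interval: F·D/τ = CL·Css.
D = CL × Css × τ / F = 3.912 × 4.8 × 24 / 0.5 = 901.3 mg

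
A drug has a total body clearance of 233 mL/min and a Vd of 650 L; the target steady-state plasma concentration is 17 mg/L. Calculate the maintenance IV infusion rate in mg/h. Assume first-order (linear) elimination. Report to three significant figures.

CL = 233 mL/min × 60/1000 = 13.98 L/h
R₀ = 13.98 × 17 = 237.7 mg/h

238 mg/h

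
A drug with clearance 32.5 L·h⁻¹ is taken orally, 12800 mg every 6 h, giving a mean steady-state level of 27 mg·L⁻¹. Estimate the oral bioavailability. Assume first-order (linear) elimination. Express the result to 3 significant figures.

F·D/τ = CL·Css at steady state → F = CL·Css·τ / D.
F = 32.5 × 27 × 6 / 12800 = 0.411

0.411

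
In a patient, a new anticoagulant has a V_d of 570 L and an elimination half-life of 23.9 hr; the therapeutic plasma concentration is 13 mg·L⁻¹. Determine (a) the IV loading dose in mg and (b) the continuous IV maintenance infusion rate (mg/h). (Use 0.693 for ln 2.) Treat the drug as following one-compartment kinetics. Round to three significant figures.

LD = Vd × C = 570.0 × 13 = 7410 mg
CL = 0.693 × Vd / t½ = 0.693 × 570.0 / 23.9 = 16.53 L/h
Infusion rate = CL × Css = 16.53 × 13 = 214.9 mg/h

(a) 7410 mg; (b) 215 mg/h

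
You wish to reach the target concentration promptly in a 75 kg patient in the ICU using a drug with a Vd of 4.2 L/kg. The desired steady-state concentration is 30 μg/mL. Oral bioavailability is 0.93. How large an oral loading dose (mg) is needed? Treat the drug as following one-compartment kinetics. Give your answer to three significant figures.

10200 mg

Vd(total) = 75 kg × 4.2 L/kg = 315.0 L
The loading dose fills Vd to the target concentration.
LD = Vd × C / F = 315.0 × 30.00 / 0.93 = 10160 mg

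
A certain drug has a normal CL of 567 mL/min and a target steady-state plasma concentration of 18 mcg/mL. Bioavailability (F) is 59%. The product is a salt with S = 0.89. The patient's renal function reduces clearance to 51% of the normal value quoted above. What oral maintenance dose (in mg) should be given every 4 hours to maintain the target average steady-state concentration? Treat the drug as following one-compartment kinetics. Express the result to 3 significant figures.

CL = 567 mL/min = 567 × 0.06 = 34.02 L/h
Patient clearance = 0.51 × 34.02 = 17.35 L/h
D = CL × Css × τ / F / S = 17.35 × 18 × 4 / 0.59 / 0.89 = 2379 mg

2380 mg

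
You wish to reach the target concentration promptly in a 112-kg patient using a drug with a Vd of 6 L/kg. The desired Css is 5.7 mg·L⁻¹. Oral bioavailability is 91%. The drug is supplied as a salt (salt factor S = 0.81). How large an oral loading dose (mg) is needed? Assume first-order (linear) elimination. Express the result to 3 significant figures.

5200 mg

Vd(total) = 112 kg × 6 L/kg = 672.0 L
LD = Vd × C / F / S = 672.0 × 5.700 / 0.91 / 0.81 = 5197 mg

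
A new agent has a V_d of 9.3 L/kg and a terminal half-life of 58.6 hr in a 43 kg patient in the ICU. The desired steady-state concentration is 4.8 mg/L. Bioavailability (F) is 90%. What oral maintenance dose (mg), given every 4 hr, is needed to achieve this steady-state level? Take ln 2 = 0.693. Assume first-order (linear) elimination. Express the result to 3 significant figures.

Total Vd = 9.3 × 43 = 399.9 L
CL = 0.693 × Vd / t½ = 0.693 × 399.9 / 58.6 = 4.729 L/h
D = CL × Css × τ / F = 4.729 × 4.8 × 4 / 0.9 = 100.9 mg

101 mg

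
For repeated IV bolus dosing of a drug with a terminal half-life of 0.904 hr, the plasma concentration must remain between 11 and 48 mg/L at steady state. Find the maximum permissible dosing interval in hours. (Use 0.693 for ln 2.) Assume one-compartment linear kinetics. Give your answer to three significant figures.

1.92 h

k = 0.693 / t½ = 0.693 / 0.904 = 0.7666 h⁻¹
Between IV bolus doses, concentration decays as C = C₀·e^(−kτ), so C_peak/C_trough = e^(kτ).
τ_max = ln(C_peak/C_trough) / k = ln(48/11) / 0.7666 = 1.473 / 0.7666 = 1.921 h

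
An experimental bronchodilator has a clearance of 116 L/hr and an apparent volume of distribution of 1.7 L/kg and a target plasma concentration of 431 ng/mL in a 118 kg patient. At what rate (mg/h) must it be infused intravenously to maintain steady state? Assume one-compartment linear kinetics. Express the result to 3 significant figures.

C = 431 ng/mL = 0.4310 mg/L
At steady state, infusion rate equals elimination rate: rate in = CL × Css.
Infusion rate = CL · Css = 116.0 L/h × 0.431 mg/L = 50.00 mg/h

50.0 mg/h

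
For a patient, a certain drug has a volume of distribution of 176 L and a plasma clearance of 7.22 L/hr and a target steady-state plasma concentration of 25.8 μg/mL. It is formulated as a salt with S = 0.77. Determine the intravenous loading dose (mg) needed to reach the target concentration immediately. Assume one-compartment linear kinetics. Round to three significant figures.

LD = Vd × C / S = 176.0 × 25.80 / 0.77 = 5897 mg

5900 mg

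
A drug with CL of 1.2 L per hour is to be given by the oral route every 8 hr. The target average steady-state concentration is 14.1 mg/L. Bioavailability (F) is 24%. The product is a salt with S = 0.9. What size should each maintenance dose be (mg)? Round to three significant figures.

627 mg

At steady state, dose per interval replaces the amount cleared in that interval: F·S·D/τ = CL·Css.
D = CL × Css × τ / F / S = 1.200 × 14.1 × 8 / 0.24 / 0.9 = 626.7 mg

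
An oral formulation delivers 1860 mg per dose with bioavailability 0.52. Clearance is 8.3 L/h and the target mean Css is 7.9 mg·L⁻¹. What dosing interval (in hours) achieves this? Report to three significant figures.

14.8 h

F·D/τ = CL·Css → τ = F·D / (CL·Css).
τ = 0.52 × 1860 / (8.3 × 7.9) = 14.75 h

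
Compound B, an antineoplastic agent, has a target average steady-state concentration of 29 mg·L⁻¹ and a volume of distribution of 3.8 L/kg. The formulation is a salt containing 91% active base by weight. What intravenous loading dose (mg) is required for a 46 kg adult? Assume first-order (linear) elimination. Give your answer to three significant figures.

Vd(total) = 46 kg × 3.8 L/kg = 174.8 L
LD = Vd × C / S = 174.8 × 29.00 / 0.91 = 5571 mg

5570 mg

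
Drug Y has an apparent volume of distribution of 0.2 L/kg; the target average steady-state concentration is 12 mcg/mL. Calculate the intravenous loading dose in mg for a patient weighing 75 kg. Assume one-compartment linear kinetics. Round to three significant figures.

Total Vd = 0.2 × 75 = 15.00 L
LD = Vd × C = 15.00 × 12.00 = 180.0 mg

180 mg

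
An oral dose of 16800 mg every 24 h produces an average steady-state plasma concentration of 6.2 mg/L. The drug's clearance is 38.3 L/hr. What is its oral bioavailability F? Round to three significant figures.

0.339

F·D/τ = CL·Css at steady state → F = CL·Css·τ / D.
F = 38.3 × 6.2 × 24 / 16800 = 0.339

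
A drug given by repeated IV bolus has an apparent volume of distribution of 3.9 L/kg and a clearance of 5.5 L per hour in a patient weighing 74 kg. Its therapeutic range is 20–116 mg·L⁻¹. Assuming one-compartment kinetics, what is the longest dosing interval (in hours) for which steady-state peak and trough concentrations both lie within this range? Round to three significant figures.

Vd(total) = 74 kg × 3.9 L/kg = 288.6 L
k = CL / Vd = 5.500 / 288.6 = 0.01906 h⁻¹
Between IV bolus doses, concentration decays as C = C₀·e^(−kτ), so C_peak/C_trough = e^(kτ).
τ_max = ln(C_peak/C_trough) / k = ln(116/20) / 0.01906 = 1.758 / 0.01906 = 92.24 h

92.2 h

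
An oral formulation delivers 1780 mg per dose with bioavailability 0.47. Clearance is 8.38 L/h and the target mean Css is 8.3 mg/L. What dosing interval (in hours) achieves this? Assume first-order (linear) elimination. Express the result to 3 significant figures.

12.0 h

F·D/τ = CL·Css → τ = F·D / (CL·Css).
τ = 0.47 × 1780 / (8.38 × 8.3) = 12.03 h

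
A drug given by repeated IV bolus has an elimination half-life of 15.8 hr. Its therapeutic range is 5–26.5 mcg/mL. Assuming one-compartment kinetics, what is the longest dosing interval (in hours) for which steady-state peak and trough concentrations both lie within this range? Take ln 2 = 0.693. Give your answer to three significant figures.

38.0 h

k = 0.693 / t½ = 0.693 / 15.8 = 0.04386 h⁻¹
Between IV bolus doses, concentration decays as C = C₀·e^(−kτ), so C_peak/C_trough = e^(kτ).
τ_max = ln(C_peak/C_trough) / k = ln(26.5/5) / 0.04386 = 1.668 / 0.04386 = 38.03 h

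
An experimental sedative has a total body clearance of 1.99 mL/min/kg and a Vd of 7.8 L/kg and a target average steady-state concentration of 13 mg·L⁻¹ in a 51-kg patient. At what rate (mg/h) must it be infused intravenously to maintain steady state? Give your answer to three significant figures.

79.2 mg/h

CL = 1.99 mL/min/kg × 51 kg = 101.5 mL/min = 101.5 × 60/1000 = 6.090 L/h
Rate = CL × Css = 6.090 × 13 = 79.17 mg/h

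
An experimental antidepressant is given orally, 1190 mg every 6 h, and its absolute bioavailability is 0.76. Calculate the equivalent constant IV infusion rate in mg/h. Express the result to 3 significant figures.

151 mg/h

Equivalent systemic input: infusion rate = F·D/τ.
Rate = 0.76 × 1190 / 6 = 150.7 mg/h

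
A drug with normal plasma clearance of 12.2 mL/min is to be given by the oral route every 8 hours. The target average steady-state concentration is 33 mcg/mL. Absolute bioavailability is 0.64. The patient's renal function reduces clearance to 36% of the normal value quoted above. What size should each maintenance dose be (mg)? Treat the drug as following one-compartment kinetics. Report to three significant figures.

Convert clearance: 12.2 mL/min × 60 min/h ÷ 1000 mL/L = 0.7320 L/h
Patient clearance = 0.36 × 0.7320 = 0.2635 L/h
D = CL × Css × τ / F = 0.2635 × 33 × 8 / 0.64 = 108.7 mg

109 mg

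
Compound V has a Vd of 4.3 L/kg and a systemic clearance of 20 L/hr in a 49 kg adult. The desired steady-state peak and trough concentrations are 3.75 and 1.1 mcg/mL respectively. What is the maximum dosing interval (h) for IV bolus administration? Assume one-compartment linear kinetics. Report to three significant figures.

12.9 h

Vd = 4.3 L/kg × 49 kg = 210.7 L
k = CL / Vd = 20.00 / 210.7 = 0.09492 h⁻¹
Between IV bolus doses, concentration decays as C = C₀·e^(−kτ), so C_peak/C_trough = e^(kτ).
τ_max = ln(C_peak/C_trough) / k = ln(3.75/1.1) / 0.09492 = 1.226 / 0.09492 = 12.92 h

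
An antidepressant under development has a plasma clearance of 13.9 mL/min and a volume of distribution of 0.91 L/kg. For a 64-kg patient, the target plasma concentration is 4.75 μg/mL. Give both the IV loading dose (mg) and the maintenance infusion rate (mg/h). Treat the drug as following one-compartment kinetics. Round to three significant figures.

Vd(total) = 64 kg × 0.91 L/kg = 58.24 L
Loading: fill Vd to C_target → 58.24 L × 4.75 mg/L = 276.6 mg
CL = 13.9 mL/min × 60/1000 = 0.8340 L/h
Infusion rate = 0.8340 L/h × 4.75 mg/L = 3.962 mg/h

(a) 277 mg; (b) 3.96 mg/h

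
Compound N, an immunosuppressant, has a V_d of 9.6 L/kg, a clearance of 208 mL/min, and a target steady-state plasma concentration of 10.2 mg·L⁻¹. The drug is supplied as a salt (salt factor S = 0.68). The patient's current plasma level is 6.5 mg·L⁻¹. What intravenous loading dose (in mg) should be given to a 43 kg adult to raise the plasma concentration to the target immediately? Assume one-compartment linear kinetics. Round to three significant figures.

2250 mg

Vd = 9.6 L/kg × 43 kg = 412.8 L
The loading dose fills Vd to the target concentration.
Concentration deficit ΔC = 10.2 − 6.5 = 3.700 mg/L
LD = Vd × ΔC / S = 412.8 × 3.700 / 0.68 = 2246 mg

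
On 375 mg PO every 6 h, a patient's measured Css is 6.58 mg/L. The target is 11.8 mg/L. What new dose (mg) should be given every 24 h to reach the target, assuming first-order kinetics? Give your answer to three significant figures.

2690 mg

For first-order elimination, Css ∝ F·D/(CL·τ); F and CL are unchanged, so Css ∝ D/τ.
D₂ = D₁ × (Css,target / Css,current) × (τ₂/τ₁) = 375 × (11.8/6.58) × (24/6) = 2690 mg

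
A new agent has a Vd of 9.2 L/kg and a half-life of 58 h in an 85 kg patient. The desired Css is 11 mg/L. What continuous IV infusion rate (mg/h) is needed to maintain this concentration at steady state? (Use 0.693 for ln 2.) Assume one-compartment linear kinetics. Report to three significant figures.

103 mg/h

Vd(total) = 85 kg × 9.2 L/kg = 782.0 L
CL = ln 2 · Vd / t½ = 0.693 × 782.0 / 58 = 9.344 L/h
Infusion rate = CL × Css = 9.344 × 11 = 102.8 mg/h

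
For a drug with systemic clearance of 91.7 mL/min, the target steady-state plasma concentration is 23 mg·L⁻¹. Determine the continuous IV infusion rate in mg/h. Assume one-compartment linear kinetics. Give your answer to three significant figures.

127 mg/h

Convert clearance: 91.7 mL/min × 60 min/h ÷ 1000 mL/L = 5.502 L/h
R₀ = 5.502 × 23 = 126.5 mg/h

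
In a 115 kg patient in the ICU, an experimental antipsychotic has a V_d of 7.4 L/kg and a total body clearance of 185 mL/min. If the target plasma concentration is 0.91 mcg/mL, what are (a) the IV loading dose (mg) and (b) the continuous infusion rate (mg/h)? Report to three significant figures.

(a) 774 mg; (b) 10.1 mg/h

Vd = 7.4 L/kg × 115 kg = 851.0 L
Loading dose = Vd × C = 851.0 × 0.91 = 774.4 mg
Convert clearance: 185 mL/min × 60 min/h ÷ 1000 mL/L = 11.10 L/h
Infusion rate = 11.10 L/h × 0.91 mg/L = 10.10 mg/h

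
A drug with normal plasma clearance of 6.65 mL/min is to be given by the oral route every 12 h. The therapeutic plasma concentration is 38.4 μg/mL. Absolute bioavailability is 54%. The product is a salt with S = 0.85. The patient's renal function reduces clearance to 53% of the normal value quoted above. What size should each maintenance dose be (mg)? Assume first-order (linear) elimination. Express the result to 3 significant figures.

CL = 6.65 mL/min = 6.65 × 0.06 = 0.3990 L/h
Patient clearance = 0.53 × 0.3990 = 0.2115 L/h
D = CL × Css × τ / F / S = 0.2115 × 38.4 × 12 / 0.54 / 0.85 = 212.3 mg

212 mg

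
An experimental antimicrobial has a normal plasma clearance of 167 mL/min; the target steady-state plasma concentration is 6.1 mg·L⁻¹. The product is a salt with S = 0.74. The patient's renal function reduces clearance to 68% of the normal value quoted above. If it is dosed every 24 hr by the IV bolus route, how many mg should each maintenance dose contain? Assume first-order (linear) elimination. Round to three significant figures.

1350 mg

Convert clearance: 167 mL/min × 60 min/h ÷ 1000 mL/L = 10.02 L/h
Patient clearance = 0.68 × 10.02 = 6.814 L/h
At steady state, dose per interval replaces the amount cleared in that interval: S·D/τ = CL·Css.
D = CL × Css × τ / S = 6.814 × 6.1 × 24 / 0.74 = 1348 mg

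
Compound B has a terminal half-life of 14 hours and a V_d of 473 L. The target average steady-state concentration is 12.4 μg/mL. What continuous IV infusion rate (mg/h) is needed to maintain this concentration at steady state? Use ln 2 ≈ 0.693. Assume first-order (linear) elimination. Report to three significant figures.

k = 0.693/14 = 0.04950 h⁻¹, so CL = k·Vd = 0.04950 × 473.0 = 23.41 L/h
Infusion rate = CL × Css = 23.41 × 12.4 = 290.3 mg/h

290 mg/h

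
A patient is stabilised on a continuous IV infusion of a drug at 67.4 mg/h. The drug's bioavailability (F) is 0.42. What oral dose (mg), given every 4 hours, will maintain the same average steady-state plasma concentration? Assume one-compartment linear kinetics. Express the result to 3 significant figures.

To maintain the same Css, the systemic dosing rate must be unchanged: F·D/τ = infusion rate.
D = rate × τ / F = 67.4 × 4 / 0.42 = 641.9 mg

642 mg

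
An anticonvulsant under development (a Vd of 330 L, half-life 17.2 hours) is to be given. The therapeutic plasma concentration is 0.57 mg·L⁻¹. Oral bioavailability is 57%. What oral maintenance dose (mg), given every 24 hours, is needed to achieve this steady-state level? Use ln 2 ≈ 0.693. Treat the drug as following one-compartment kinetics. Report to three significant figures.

319 mg

CL = 0.693 × Vd / t½ = 0.693 × 330.0 / 17.2 = 13.30 L/h
D = CL × Css × τ / F = 13.30 × 0.57 × 24 / 0.57 = 319.2 mg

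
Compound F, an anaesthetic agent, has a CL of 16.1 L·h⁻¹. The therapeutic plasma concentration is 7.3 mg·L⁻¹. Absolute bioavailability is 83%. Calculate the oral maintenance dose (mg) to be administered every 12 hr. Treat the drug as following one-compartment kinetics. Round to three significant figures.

D = CL × Css × τ / F = 16.10 × 7.3 × 12 / 0.83 = 1699 mg

1700 mg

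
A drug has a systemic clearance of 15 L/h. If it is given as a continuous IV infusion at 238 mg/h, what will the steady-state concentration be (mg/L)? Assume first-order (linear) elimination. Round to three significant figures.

Css = rate / CL = 238 / 15.00 = 15.87 mg/L

15.9 mg/L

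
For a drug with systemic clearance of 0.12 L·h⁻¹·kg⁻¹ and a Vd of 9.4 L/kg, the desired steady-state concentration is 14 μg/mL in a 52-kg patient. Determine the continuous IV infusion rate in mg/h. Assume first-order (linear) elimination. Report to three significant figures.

CL = 0.12 L·h⁻¹·kg⁻¹ × 52 kg = 6.240 L/h
Infusion rate = CL · Css = 6.240 L/h × 14 mg/L = 87.36 mg/h

87.4 mg/h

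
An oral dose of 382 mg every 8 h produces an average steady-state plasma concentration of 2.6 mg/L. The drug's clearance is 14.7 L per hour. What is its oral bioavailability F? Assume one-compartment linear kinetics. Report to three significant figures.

0.800

F·D/τ = CL·Css at steady state → F = CL·Css·τ / D.
F = 14.7 × 2.6 × 8 / 382 = 0.800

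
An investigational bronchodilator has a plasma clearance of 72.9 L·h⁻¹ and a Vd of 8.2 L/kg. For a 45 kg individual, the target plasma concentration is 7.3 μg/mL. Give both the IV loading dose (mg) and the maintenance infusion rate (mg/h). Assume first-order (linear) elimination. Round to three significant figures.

Vd = 8.2 L/kg × 45 kg = 369.0 L
Loading dose = Vd × C = 369.0 × 7.3 = 2694 mg
Maintenance: replace elimination → rate = CL × Css = 72.90 × 7.3 = 532.2 mg/h

(a) 2690 mg; (b) 532 mg/h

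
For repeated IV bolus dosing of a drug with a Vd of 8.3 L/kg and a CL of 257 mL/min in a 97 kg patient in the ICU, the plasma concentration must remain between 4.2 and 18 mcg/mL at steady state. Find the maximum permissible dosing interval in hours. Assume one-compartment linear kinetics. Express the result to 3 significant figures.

76.0 h

Total Vd = 8.3 × 97 = 805.1 L
CL = 257 mL/min × 60/1000 = 15.42 L/h
k = CL / Vd = 15.42 / 805.1 = 0.01915 h⁻¹
Between IV bolus doses, concentration decays as C = C₀·e^(−kτ), so C_peak/C_trough = e^(kτ).
τ_max = ln(C_peak/C_trough) / k = ln(18/4.2) / 0.01915 = 1.455 / 0.01915 = 75.98 h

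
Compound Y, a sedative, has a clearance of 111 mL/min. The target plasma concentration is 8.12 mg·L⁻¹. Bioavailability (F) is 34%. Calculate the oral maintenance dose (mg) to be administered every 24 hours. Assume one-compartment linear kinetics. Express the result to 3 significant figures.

3820 mg

Convert clearance: 111 mL/min × 60 min/h ÷ 1000 mL/L = 6.660 L/h
At steady state, dose per interval replaces the amount cleared in that interval: F·D/τ = CL·Css.
D = CL × Css × τ / F = 6.660 × 8.12 × 24 / 0.34 = 3817 mg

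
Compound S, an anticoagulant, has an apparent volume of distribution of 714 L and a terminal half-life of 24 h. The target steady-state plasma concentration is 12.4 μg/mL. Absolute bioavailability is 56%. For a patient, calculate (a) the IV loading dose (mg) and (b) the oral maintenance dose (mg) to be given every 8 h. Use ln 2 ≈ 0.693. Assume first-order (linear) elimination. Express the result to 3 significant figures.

(a) 8850 mg; (b) 3650 mg

LD = Vd × C = 714.0 × 12.4 = 8854 mg
CL = 0.693 × Vd / t½ = 0.693 × 714.0 / 24 = 20.62 L/h
D = CL × Css × τ / F = 20.62 × 12.4 × 8 / 0.56 = 3653 mg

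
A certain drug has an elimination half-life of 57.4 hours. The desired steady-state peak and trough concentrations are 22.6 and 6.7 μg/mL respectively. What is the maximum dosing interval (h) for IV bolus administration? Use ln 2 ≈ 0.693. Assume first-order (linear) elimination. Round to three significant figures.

101 h

k = 0.693 / t½ = 0.693 / 57.4 = 0.01207 h⁻¹
Between IV bolus doses, concentration decays as C = C₀·e^(−kτ), so C_peak/C_trough = e^(kτ).
τ_max = ln(C_peak/C_trough) / k = ln(22.6/6.7) / 0.01207 = 1.216 / 0.01207 = 100.7 h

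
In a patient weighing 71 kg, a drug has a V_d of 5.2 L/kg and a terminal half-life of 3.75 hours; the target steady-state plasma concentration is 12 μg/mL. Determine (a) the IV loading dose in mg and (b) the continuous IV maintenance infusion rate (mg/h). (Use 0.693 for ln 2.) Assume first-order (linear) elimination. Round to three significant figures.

(a) 4430 mg; (b) 819 mg/h

Vd(total) = 71 kg × 5.2 L/kg = 369.2 L
LD = Vd × C = 369.2 × 12 = 4430 mg
CL = 0.693 × Vd / t½ = 0.693 × 369.2 / 3.75 = 68.23 L/h
Infusion rate = CL × Css = 68.23 × 12 = 818.8 mg/h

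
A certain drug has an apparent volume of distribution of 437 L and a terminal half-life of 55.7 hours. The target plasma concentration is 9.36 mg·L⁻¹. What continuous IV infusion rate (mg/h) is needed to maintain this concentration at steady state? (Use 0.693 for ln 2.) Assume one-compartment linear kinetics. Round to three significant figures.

50.9 mg/h

k = 0.693/55.7 = 0.01244 h⁻¹, so CL = k·Vd = 0.01244 × 437.0 = 5.436 L/h
Infusion rate = CL × Css = 5.436 × 9.36 = 50.88 mg/h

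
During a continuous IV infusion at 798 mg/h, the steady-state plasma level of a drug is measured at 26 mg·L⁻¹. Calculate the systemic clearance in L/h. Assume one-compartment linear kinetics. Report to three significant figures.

At steady state, infusion rate = CL × Css, so CL = rate / Css.
CL = 798 / 26 = 30.69 L/h

30.7 L/h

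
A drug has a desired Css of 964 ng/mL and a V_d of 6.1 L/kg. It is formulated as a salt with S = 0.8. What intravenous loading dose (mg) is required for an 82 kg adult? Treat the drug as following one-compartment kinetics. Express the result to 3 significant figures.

603 mg

Vd = 6.1 L/kg × 82 kg = 500.2 L
C = 964 ng/mL = 0.9640 mg/L
The loading dose fills Vd to the target concentration.
LD = Vd × C / S = 500.2 × 0.9640 / 0.8 = 602.7 mg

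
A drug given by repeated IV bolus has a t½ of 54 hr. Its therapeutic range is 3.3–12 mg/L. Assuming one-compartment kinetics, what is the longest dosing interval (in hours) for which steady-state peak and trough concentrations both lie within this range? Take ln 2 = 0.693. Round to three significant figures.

101 h

k = 0.693 / t½ = 0.693 / 54 = 0.01283 h⁻¹
Between IV bolus doses, concentration decays as C = C₀·e^(−kτ), so C_peak/C_trough = e^(kτ).
τ_max = ln(C_peak/C_trough) / k = ln(12/3.3) / 0.01283 = 1.291 / 0.01283 = 100.6 h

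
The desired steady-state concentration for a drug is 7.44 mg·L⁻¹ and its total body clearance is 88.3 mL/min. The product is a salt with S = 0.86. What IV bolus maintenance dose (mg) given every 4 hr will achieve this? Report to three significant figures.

183 mg

Convert clearance: 88.3 mL/min × 60 min/h ÷ 1000 mL/L = 5.298 L/h
D = CL × Css × τ / S = 5.298 × 7.44 × 4 / 0.86 = 183.3 mg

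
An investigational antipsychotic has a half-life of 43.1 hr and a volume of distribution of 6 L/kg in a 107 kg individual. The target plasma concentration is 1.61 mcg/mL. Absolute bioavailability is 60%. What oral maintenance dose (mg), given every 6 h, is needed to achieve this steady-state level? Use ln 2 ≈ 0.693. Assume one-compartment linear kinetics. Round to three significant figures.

Total Vd = 6 × 107 = 642.0 L
k = 0.693/43.1 = 0.01608 h⁻¹, so CL = k·Vd = 0.01608 × 642.0 = 10.32 L/h
D = CL × Css × τ / F = 10.32 × 1.61 × 6 / 0.6 = 166.2 mg

166 mg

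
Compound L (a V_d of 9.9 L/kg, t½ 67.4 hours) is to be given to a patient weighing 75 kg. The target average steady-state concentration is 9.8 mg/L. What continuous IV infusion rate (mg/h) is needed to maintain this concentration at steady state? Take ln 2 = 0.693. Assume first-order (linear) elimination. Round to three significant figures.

74.8 mg/h

Vd = 9.9 L/kg × 75 kg = 742.5 L
CL = 0.693 × Vd / t½ = 0.693 × 742.5 / 67.4 = 7.634 L/h
Infusion rate = CL × Css = 7.634 × 9.8 = 74.81 mg/h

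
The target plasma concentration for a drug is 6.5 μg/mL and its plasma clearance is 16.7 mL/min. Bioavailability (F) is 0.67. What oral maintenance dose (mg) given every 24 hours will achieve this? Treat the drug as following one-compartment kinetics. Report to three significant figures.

233 mg

CL = 16.7 mL/min × 60/1000 = 1.002 L/h
D = CL × Css × τ / F = 1.002 × 6.5 × 24 / 0.67 = 233.3 mg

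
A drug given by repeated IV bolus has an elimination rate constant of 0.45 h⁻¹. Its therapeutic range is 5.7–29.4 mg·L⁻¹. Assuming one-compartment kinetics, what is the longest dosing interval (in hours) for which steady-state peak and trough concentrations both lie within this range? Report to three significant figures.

Between IV bolus doses, concentration decays as C = C₀·e^(−kτ), so C_peak/C_trough = e^(kτ).
τ_max = ln(C_peak/C_trough) / k = ln(29.4/5.7) / 0.4500 = 1.641 / 0.4500 = 3.647 h

3.65 h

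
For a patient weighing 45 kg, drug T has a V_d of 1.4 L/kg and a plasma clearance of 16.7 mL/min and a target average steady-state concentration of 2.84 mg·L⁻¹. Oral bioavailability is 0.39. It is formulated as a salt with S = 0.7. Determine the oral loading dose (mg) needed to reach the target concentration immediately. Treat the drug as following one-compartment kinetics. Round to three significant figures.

655 mg

Vd = 1.4 L/kg × 45 kg = 63.00 L
Loading dose depends on Vd (not clearance): it fills the distribution volume.
LD = Vd × C / F / S = 63.00 × 2.840 / 0.39 / 0.7 = 655.4 mg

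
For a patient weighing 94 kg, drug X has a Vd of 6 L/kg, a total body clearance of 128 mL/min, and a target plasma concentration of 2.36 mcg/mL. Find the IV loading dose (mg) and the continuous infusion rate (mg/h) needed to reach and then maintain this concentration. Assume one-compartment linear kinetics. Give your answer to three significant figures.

(a) 1330 mg; (b) 18.1 mg/h

Vd(total) = 94 kg × 6 L/kg = 564.0 L
Loading: fill Vd to C_target → 564.0 L × 2.36 mg/L = 1331 mg
CL = 128 mL/min = 128 × 0.06 = 7.680 L/h
Maintenance: replace elimination → rate = CL × Css = 7.680 × 2.36 = 18.12 mg/h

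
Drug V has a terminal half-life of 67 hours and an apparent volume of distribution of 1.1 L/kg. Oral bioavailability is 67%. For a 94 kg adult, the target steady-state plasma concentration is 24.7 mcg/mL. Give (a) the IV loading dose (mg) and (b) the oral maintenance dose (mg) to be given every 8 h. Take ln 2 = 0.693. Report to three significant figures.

Vd(total) = 94 kg × 1.1 L/kg = 103.4 L
LD = Vd × C = 103.4 × 24.7 = 2554 mg
CL = 0.693 × Vd / t½ = 0.693 × 103.4 / 67 = 1.069 L/h
D = CL × Css × τ / F = 1.069 × 24.7 × 8 / 0.67 = 315.3 mg

(a) 2550 mg; (b) 315 mg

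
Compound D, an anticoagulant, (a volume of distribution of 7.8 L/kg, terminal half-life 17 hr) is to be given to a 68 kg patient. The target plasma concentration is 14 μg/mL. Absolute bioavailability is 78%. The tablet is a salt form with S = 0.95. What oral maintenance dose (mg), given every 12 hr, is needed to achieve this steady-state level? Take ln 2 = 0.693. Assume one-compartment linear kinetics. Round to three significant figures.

4900 mg

Vd = 7.8 L/kg × 68 kg = 530.4 L
k = 0.693/17 = 0.04076 h⁻¹, so CL = k·Vd = 0.04076 × 530.4 = 21.62 L/h
D = CL × Css × τ / F / S = 21.62 × 14 × 12 / 0.78 / 0.95 = 4902 mg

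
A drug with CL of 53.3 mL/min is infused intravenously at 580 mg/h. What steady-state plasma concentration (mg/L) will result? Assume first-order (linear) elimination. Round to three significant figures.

181 mg/L

CL = 53.3 mL/min × 60/1000 = 3.198 L/h
Css = rate / CL = 580 / 3.198 = 181.4 mg/L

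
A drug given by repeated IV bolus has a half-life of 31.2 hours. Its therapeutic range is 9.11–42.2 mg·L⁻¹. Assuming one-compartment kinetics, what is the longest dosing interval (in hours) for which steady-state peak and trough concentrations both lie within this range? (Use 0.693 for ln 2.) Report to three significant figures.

69.0 h

k = 0.693 / t½ = 0.693 / 31.2 = 0.02221 h⁻¹
Between IV bolus doses, concentration decays as C = C₀·e^(−kτ), so C_peak/C_trough = e^(kτ).
τ_max = ln(C_peak/C_trough) / k = ln(42.2/9.11) / 0.02221 = 1.533 / 0.02221 = 69.02 h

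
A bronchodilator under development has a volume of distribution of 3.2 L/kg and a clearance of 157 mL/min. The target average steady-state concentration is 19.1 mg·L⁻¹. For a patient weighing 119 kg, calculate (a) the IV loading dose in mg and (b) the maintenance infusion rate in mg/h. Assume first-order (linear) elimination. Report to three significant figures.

(a) 7270 mg; (b) 180 mg/h

Vd = 3.2 L/kg × 119 kg = 380.8 L
Loading dose = Vd × C = 380.8 × 19.1 = 7273 mg
CL = 157 mL/min × 60/1000 = 9.420 L/h
Infusion rate = 9.420 L/h × 19.1 mg/L = 179.9 mg/h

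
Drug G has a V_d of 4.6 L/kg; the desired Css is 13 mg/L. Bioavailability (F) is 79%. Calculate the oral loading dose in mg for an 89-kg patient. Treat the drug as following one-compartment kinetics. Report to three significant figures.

6740 mg

Vd = 4.6 L/kg × 89 kg = 409.4 L
The loading dose fills Vd to the target concentration.
LD = Vd × C / F = 409.4 × 13.00 / 0.79 = 6737 mg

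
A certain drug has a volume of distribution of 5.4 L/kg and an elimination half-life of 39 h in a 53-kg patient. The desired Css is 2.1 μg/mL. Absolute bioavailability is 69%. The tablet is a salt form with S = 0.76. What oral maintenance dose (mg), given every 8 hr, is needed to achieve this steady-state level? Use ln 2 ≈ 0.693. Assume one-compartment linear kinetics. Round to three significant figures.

Vd(total) = 53 kg × 5.4 L/kg = 286.2 L
k = 0.693/39 = 0.01777 h⁻¹, so CL = k·Vd = 0.01777 × 286.2 = 5.086 L/h
D = CL × Css × τ / F / S = 5.086 × 2.1 × 8 / 0.69 / 0.76 = 162.9 mg

163 mg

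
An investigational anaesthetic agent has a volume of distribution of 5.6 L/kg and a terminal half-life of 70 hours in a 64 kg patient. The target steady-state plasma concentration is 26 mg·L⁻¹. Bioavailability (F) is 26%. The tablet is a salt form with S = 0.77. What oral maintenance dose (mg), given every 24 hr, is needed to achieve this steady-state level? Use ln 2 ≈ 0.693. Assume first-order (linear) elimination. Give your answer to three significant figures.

11100 mg

Vd(total) = 64 kg × 5.6 L/kg = 358.4 L
k = 0.693/70 = 0.009900 h⁻¹, so CL = k·Vd = 0.009900 × 358.4 = 3.548 L/h
D = CL × Css × τ / F / S = 3.548 × 26 × 24 / 0.26 / 0.77 = 11060 mg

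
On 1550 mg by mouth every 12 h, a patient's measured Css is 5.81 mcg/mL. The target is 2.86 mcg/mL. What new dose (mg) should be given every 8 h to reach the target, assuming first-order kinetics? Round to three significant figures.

509 mg

With linear kinetics, Css is proportional to dose rate (D/τ) at fixed clearance.
D₂ = D₁ × (Css,target / Css,current) × (τ₂/τ₁) = 1550 × (2.86/5.81) × (8/12) = 508.7 mg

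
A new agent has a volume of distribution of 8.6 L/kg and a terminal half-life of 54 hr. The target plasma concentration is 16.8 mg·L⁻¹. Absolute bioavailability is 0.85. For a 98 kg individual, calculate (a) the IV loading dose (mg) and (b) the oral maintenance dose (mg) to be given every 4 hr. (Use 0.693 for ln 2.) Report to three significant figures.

Total Vd = 8.6 × 98 = 842.8 L
LD = Vd × C = 842.8 × 16.8 = 14160 mg
CL = 0.693 × Vd / t½ = 0.693 × 842.8 / 54 = 10.82 L/h
D = CL × Css × τ / F = 10.82 × 16.8 × 4 / 0.85 = 855.4 mg

(a) 14200 mg; (b) 855 mg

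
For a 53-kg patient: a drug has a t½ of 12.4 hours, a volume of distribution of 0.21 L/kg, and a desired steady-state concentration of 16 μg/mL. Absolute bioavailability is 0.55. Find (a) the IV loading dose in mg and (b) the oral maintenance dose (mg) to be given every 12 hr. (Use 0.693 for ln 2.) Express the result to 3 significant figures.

(a) 178 mg; (b) 217 mg

Vd = 0.21 L/kg × 53 kg = 11.13 L
LD = Vd × C = 11.13 × 16 = 178.1 mg
CL = 0.693 × Vd / t½ = 0.693 × 11.13 / 12.4 = 0.6220 L/h
D = CL × Css × τ / F = 0.6220 × 16 × 12 / 0.55 = 217.1 mg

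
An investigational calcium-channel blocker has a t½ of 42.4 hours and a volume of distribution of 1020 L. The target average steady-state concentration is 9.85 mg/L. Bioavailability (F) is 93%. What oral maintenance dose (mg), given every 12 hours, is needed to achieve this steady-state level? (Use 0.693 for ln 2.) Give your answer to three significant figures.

2120 mg

k = 0.693/42.4 = 0.01634 h⁻¹, so CL = k·Vd = 0.01634 × 1020 = 16.67 L/h
D = CL × Css × τ / F = 16.67 × 9.85 × 12 / 0.93 = 2119 mg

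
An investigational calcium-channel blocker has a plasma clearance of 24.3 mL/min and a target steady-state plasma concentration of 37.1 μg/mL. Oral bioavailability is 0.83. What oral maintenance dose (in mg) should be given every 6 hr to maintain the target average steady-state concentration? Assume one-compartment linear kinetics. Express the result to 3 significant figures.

391 mg

Convert clearance: 24.3 mL/min × 60 min/h ÷ 1000 mL/L = 1.458 L/h
At steady state, dose per interval replaces the amount cleared in that interval: F·D/τ = CL·Css.
D = CL × Css × τ / F = 1.458 × 37.1 × 6 / 0.83 = 391.0 mg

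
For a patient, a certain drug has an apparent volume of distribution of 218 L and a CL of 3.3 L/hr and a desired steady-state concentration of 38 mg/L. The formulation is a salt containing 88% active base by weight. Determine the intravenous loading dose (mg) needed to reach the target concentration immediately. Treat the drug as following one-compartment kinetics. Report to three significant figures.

9410 mg

LD is governed by Vd — clearance does not enter the loading-dose calculation.
LD = Vd × C / S = 218.0 × 38.00 / 0.88 = 9414 mg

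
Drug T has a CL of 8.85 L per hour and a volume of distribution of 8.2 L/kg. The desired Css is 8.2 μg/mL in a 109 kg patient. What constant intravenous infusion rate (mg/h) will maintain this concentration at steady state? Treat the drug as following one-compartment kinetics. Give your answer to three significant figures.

R₀ = 8.850 × 8.2 = 72.57 mg/h

72.6 mg/h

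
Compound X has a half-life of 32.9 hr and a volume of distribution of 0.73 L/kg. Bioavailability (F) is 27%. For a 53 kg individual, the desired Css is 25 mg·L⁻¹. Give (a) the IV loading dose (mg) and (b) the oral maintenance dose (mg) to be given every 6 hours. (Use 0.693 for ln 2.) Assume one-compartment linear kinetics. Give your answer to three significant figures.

Total Vd = 0.73 × 53 = 38.69 L
LD = Vd × C = 38.69 × 25 = 967.3 mg
CL = 0.693 × Vd / t½ = 0.693 × 38.69 / 32.9 = 0.8150 L/h
D = CL × Css × τ / F = 0.8150 × 25 × 6 / 0.27 = 452.8 mg

(a) 967 mg; (b) 453 mg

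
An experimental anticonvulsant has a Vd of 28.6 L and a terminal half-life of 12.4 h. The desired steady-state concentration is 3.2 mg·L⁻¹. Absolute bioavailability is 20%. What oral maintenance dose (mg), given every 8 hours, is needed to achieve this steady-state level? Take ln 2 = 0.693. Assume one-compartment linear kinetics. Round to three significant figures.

CL = 0.693 × Vd / t½ = 0.693 × 28.60 / 12.4 = 1.598 L/h
D = CL × Css × τ / F = 1.598 × 3.2 × 8 / 0.2 = 204.5 mg

205 mg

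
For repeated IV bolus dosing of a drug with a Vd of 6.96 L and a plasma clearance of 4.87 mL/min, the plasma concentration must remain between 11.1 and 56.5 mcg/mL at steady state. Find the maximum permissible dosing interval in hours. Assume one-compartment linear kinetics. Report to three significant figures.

38.8 h

CL = 4.87 mL/min × 60/1000 = 0.2922 L/h
k = CL / Vd = 0.2922 / 6.960 = 0.04198 h⁻¹
Between IV bolus doses, concentration decays as C = C₀·e^(−kτ), so C_peak/C_trough = e^(kτ).
τ_max = ln(C_peak/C_trough) / k = ln(56.5/11.1) / 0.04198 = 1.627 / 0.04198 = 38.76 h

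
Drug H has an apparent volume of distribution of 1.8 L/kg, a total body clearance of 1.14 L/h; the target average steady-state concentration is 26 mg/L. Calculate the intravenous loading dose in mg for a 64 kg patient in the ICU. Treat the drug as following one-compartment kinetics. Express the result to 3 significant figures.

Vd = 1.8 L/kg × 64 kg = 115.2 L
LD = Vd × C = 115.2 × 26.00 = 2995 mg

3000 mg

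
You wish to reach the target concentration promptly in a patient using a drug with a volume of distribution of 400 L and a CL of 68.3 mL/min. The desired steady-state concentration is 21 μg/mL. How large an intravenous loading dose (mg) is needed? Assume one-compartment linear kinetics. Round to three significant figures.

8400 mg

LD is governed by Vd — clearance does not enter the loading-dose calculation.
LD = Vd × C = 400.0 × 21.00 = 8400 mg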